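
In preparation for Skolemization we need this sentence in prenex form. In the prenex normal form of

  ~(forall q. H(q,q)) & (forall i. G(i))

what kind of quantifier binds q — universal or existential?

existential

Drive negations inward (¬∀x A ≡ ∃x ¬A, ¬∃x A ≡ ∀x ¬A, De Morgan for ∧/∨):
  (exists q. ~H(q,q)) & (forall i. G(i))
All bound variables are already distinct, so no renaming is needed.
Finally move all quantifiers to the prefix:
  exists q. forall i. (~H(q,q) & G(i))
The quantifier forall q sits under an odd number of negations, so it flips to exists q.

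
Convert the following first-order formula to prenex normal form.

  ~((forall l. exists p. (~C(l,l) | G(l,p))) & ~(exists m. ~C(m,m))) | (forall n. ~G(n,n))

exists l. forall p. exists m. forall n. (C(l,l) & ~G(l,p) | ~C(m,m) | ~G(n,n))

Drive negations inward (¬∀x A ≡ ∃x ¬A, ¬∃x A ≡ ∀x ¬A, De Morgan for ∧/∨):
  (exists l. forall p. (C(l,l) & ~G(l,p))) | (exists m. ~C(m,m)) | (forall n. ~G(n,n))
Finally move all quantifiers to the prefix:
  exists l. forall p. exists m. forall n. (C(l,l) & ~G(l,p) | ~C(m,m) | ~G(n,n))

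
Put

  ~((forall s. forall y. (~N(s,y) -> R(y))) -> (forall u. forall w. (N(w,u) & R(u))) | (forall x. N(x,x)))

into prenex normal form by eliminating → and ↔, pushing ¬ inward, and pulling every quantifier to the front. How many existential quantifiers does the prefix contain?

Eliminate → and ↔ using ¬ and ∨.
  ~(~(forall s. forall y. (~~N(s,y) | R(y))) | (forall u. forall w. (N(w,u) & R(u))) | (forall x. N(x,x)))
Move each ¬ inward, flipping quantifiers it crosses:
  (forall s. forall y. (N(s,y) | R(y))) & (exists u. exists w. (~N(w,u) | ~R(u))) & (exists x. ~N(x,x))
All bound variables are already distinct, so no renaming is needed.
Pull the quantifiers to the front (each side's bound variable is not free in the other side):
  forall s. forall y. exists u. exists w. exists x. ((N(s,y) | R(y)) & (~N(w,u) | ~R(u)) & ~N(x,x))
The prefix is forall s forall y exists u exists w exists x: 2 universal, 3 existential.

3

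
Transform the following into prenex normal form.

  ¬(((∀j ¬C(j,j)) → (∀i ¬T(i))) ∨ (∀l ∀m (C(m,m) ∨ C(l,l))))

∀j ∃i ∃l ∃m (¬C(j,j) ∧ T(i) ∧ ¬C(m,m) ∧ ¬C(l,l))

Eliminate → and ↔ using ¬ and ∨.
  ¬(¬(∀j ¬C(j,j)) ∨ (∀i ¬T(i)) ∨ (∀l ∀m (C(m,m) ∨ C(l,l))))
Push ¬ through the quantifiers and connectives to reach negation normal form:
  (∀j ¬C(j,j)) ∧ (∃i T(i)) ∧ (∃l ∃m (¬C(m,m) ∧ ¬C(l,l)))
Extract every quantifier outward, since the variables are now distinct and don't occur free across branches:
  ∀j ∃i ∃l ∃m (¬C(j,j) ∧ T(i) ∧ ¬C(m,m) ∧ ¬C(l,l))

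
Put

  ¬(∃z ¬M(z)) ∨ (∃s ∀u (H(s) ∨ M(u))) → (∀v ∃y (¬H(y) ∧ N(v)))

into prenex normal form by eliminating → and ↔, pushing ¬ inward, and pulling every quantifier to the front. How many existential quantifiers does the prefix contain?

Rewrite implications/biconditionals: A → B as ¬A ∨ B.
  ¬(¬(∃z ¬M(z)) ∨ (∃s ∀u (H(s) ∨ M(u)))) ∨ (∀v ∃y (¬H(y) ∧ N(v)))
Drive negations inward (¬∀x A ≡ ∃x ¬A, ¬∃x A ≡ ∀x ¬A, De Morgan for ∧/∨):
  (∃z ¬M(z)) ∧ (∀s ∃u (¬H(s) ∧ ¬M(u))) ∨ (∀v ∃y (¬H(y) ∧ N(v)))
Pull the quantifiers to the front (each side's bound variable is not free in the other side):
  ∃z ∀s ∃u ∀v ∃y (¬M(z) ∧ ¬H(s) ∧ ¬M(u) ∨ ¬H(y) ∧ N(v))
The prefix is ∃z ∀s ∃u ∀v ∃y: 2 universal, 3 existential.

3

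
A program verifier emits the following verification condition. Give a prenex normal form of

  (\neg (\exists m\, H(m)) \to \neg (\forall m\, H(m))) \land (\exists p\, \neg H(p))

Eliminate → and ↔ using ¬ and ∨.
  (\neg \neg (\exists m\, H(m)) \lor \neg (\forall m\, H(m))) \land (\exists p\, \neg H(p))
Move each ¬ inward, flipping quantifiers it crosses:
  ((\exists m\, H(m)) \lor (\exists m\, \neg H(m))) \land (\exists p\, \neg H(p))
Rename bound variables to avoid capture: m↦w1.
  ((\exists m\, H(m)) \lor (\exists w1\, \neg H(w1))) \land (\exists p\, \neg H(p))
Finally move all quantifiers to the prefix:
  \exists m\, \exists w1\, \exists p\, ((H(m) \lor \neg H(w1)) \land \neg H(p))

\exists m\, \exists w1\, \exists p\, ((H(m) \lor \neg H(w1)) \land \neg H(p))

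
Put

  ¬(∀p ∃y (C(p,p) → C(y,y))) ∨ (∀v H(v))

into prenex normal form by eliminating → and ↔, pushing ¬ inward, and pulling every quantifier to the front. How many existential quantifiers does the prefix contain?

Rewrite implications/biconditionals: A → B as ¬A ∨ B.
  ¬(∀p ∃y (¬C(p,p) ∨ C(y,y))) ∨ (∀v H(v))
Drive negations inward (¬∀x A ≡ ∃x ¬A, ¬∃x A ≡ ∀x ¬A, De Morgan for ∧/∨):
  (∃p ∀y (C(p,p) ∧ ¬C(y,y))) ∨ (∀v H(v))
Finally move all quantifiers to the prefix:
  ∃p ∀y ∀v (C(p,p) ∧ ¬C(y,y) ∨ H(v))
The prefix is ∃p ∀y ∀v: 2 universal, 1 existential.

1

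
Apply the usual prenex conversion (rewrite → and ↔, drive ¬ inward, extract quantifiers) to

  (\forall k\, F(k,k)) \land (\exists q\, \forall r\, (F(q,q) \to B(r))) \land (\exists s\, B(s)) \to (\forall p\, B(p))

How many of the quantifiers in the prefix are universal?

First replace A → B with ¬A ∨ B.
  \neg ((\forall k\, F(k,k)) \land (\exists q\, \forall r\, (\neg F(q,q) \lor B(r))) \land (\exists s\, B(s))) \lor (\forall p\, B(p))
Drive negations inward (¬∀x A ≡ ∃x ¬A, ¬∃x A ≡ ∀x ¬A, De Morgan for ∧/∨):
  (\exists k\, \neg F(k,k)) \lor (\forall q\, \exists r\, (F(q,q) \land \neg B(r))) \lor (\forall s\, \neg B(s)) \lor (\forall p\, B(p))
All bound variables are already distinct, so no renaming is needed.
Pull the quantifiers to the front (each side's bound variable is not free in the other side):
  \exists k\, \forall q\, \exists r\, \forall s\, \forall p\, (\neg F(k,k) \lor F(q,q) \land \neg B(r) \lor \neg B(s) \lor B(p))
The prefix is \exists k \forall q \exists r \forall s \forall p: 3 universal, 2 existential.

3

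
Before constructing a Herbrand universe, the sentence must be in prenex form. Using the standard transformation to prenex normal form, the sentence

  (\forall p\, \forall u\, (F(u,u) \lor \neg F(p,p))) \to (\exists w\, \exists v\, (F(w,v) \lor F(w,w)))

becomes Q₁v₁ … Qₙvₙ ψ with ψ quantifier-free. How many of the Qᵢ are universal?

Rewrite implications/biconditionals: A → B as ¬A ∨ B.
  \neg (\forall p\, \forall u\, (F(u,u) \lor \neg F(p,p))) \lor (\exists w\, \exists v\, (F(w,v) \lor F(w,w)))
Push ¬ through the quantifiers and connectives to reach negation normal form:
  (\exists p\, \exists u\, (\neg F(u,u) \land F(p,p))) \lor (\exists w\, \exists v\, (F(w,v) \lor F(w,w)))
All bound variables are already distinct, so no renaming is needed.
Finally move all quantifiers to the prefix:
  \exists p\, \exists u\, \exists w\, \exists v\, (\neg F(u,u) \land F(p,p) \lor F(w,v) \lor F(w,w))
The prefix is \exists p \exists u \exists w \exists v: 0 universal, 4 existential.

0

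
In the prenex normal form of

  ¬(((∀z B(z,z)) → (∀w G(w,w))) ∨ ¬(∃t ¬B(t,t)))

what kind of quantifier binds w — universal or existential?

existential

Rewrite implications/biconditionals: A → B as ¬A ∨ B.
  ¬(¬(∀z B(z,z)) ∨ (∀w G(w,w)) ∨ ¬(∃t ¬B(t,t)))
Drive negations inward (¬∀x A ≡ ∃x ¬A, ¬∃x A ≡ ∀x ¬A, De Morgan for ∧/∨):
  (∀z B(z,z)) ∧ (∃w ¬G(w,w)) ∧ (∃t ¬B(t,t))
Pull the quantifiers to the front (each side's bound variable is not free in the other side):
  ∀z ∃w ∃t (B(z,z) ∧ ¬G(w,w) ∧ ¬B(t,t))
The quantifier ∀w sits under an odd number of negations (counting the antecedent side of each →), so it flips to ∃w.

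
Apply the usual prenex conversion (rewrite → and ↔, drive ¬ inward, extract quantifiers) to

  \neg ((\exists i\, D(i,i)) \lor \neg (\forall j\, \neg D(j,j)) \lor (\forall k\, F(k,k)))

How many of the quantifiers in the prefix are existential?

1

Move each ¬ inward, flipping quantifiers it crosses:
  (\forall i\, \neg D(i,i)) \land (\forall j\, \neg D(j,j)) \land (\exists k\, \neg F(k,k))
All bound variables are already distinct, so no renaming is needed.
Finally move all quantifiers to the prefix:
  \forall i\, \forall j\, \exists k\, (\neg D(i,i) \land \neg D(j,j) \land \neg F(k,k))
The prefix is \forall i \forall j \exists k: 2 universal, 1 existential.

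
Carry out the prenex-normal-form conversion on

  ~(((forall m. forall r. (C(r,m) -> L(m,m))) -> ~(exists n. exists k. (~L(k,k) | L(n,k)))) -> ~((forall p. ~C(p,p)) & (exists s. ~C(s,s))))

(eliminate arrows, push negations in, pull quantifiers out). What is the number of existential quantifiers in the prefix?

3

First replace A → B with ¬A ∨ B.
  ~(~(~(forall m. forall r. (~C(r,m) | L(m,m))) | ~(exists n. exists k. (~L(k,k) | L(n,k)))) | ~((forall p. ~C(p,p)) & (exists s. ~C(s,s))))
Move each ¬ inward, flipping quantifiers it crosses:
  ((exists m. exists r. (C(r,m) & ~L(m,m))) | (forall n. forall k. (L(k,k) & ~L(n,k)))) & (forall p. ~C(p,p)) & (exists s. ~C(s,s))
Finally move all quantifiers to the prefix:
  exists m. exists r. forall n. forall k. forall p. exists s. ((C(r,m) & ~L(m,m) | L(k,k) & ~L(n,k)) & ~C(p,p) & ~C(s,s))
The prefix is exists m exists r forall n forall k forall p exists s: 3 universal, 3 existential.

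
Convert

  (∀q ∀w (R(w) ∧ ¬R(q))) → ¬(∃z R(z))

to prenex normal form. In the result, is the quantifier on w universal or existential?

Rewrite implications/biconditionals: A → B as ¬A ∨ B.
  ¬(∀q ∀w (R(w) ∧ ¬R(q))) ∨ ¬(∃z R(z))
Move each ¬ inward, flipping quantifiers it crosses:
  (∃q ∃w (¬R(w) ∨ R(q))) ∨ (∀z ¬R(z))
All bound variables are already distinct, so no renaming is needed.
Pull the quantifiers to the front (each side's bound variable is not free in the other side):
  ∃q ∃w ∀z (¬R(w) ∨ R(q) ∨ ¬R(z))
The quantifier ∀w sits under an odd number of negations (counting the antecedent side of each →), so it flips to ∃w.

existential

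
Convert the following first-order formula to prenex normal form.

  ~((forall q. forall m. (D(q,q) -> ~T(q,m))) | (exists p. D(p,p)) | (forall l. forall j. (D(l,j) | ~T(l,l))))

First replace A → B with ¬A ∨ B.
  ~((forall q. forall m. (~D(q,q) | ~T(q,m))) | (exists p. D(p,p)) | (forall l. forall j. (D(l,j) | ~T(l,l))))
Push ¬ through the quantifiers and connectives to reach negation normal form:
  (exists q. exists m. (D(q,q) & T(q,m))) & (forall p. ~D(p,p)) & (exists l. exists j. (~D(l,j) & T(l,l)))
Pull the quantifiers to the front (each side's bound variable is not free in the other side):
  exists q. exists m. forall p. exists l. exists j. (D(q,q) & T(q,m) & ~D(p,p) & ~D(l,j) & T(l,l))

exists q. exists m. forall p. exists l. exists j. (D(q,q) & T(q,m) & ~D(p,p) & ~D(l,j) & T(l,l))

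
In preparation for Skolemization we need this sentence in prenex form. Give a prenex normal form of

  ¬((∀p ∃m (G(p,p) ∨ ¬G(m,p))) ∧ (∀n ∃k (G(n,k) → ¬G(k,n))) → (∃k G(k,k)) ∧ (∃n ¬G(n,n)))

∀p ∃m ∀n ∃k ∀w1 ∀x1 ((G(p,p) ∨ ¬G(m,p)) ∧ (¬G(n,k) ∨ ¬G(k,n)) ∧ (¬G(w1,w1) ∨ G(x1,x1)))

Rewrite implications/biconditionals: A → B as ¬A ∨ B.
  ¬(¬((∀p ∃m (G(p,p) ∨ ¬G(m,p))) ∧ (∀n ∃k (¬G(n,k) ∨ ¬G(k,n)))) ∨ (∃k G(k,k)) ∧ (∃n ¬G(n,n)))
Drive negations inward (¬∀x A ≡ ∃x ¬A, ¬∃x A ≡ ∀x ¬A, De Morgan for ∧/∨):
  (∀p ∃m (G(p,p) ∨ ¬G(m,p))) ∧ (∀n ∃k (¬G(n,k) ∨ ¬G(k,n))) ∧ ((∀k ¬G(k,k)) ∨ (∀n G(n,n)))
Rename bound variables to avoid capture: k↦w1, n↦x1.
  (∀p ∃m (G(p,p) ∨ ¬G(m,p))) ∧ (∀n ∃k (¬G(n,k) ∨ ¬G(k,n))) ∧ ((∀w1 ¬G(w1,w1)) ∨ (∀x1 G(x1,x1)))
Finally move all quantifiers to the prefix:
  ∀p ∃m ∀n ∃k ∀w1 ∀x1 ((G(p,p) ∨ ¬G(m,p)) ∧ (¬G(n,k) ∨ ¬G(k,n)) ∧ (¬G(w1,w1) ∨ G(x1,x1)))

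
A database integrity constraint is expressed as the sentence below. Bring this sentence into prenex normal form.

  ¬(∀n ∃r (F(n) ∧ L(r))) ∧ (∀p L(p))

Drive negations inward (¬∀x A ≡ ∃x ¬A, ¬∃x A ≡ ∀x ¬A, De Morgan for ∧/∨):
  (∃n ∀r (¬F(n) ∨ ¬L(r))) ∧ (∀p L(p))
Extract every quantifier outward, since the variables are now distinct and don't occur free across branches:
  ∃n ∀r ∀p ((¬F(n) ∨ ¬L(r)) ∧ L(p))

∃n ∀r ∀p ((¬F(n) ∨ ¬L(r)) ∧ L(p))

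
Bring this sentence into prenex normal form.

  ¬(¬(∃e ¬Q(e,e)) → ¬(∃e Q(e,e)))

Rewrite implications/biconditionals: A → B as ¬A ∨ B.
  ¬(¬¬(∃e ¬Q(e,e)) ∨ ¬(∃e Q(e,e)))
Push ¬ through the quantifiers and connectives to reach negation normal form:
  (∀e Q(e,e)) ∧ (∃e Q(e,e))
Standardize variables apart so no two quantifiers bind the same name: e↦x.
  (∀e Q(e,e)) ∧ (∃x Q(x,x))
Pull the quantifiers to the front (each side's bound variable is not free in the other side):
  ∀e ∃x (Q(e,e) ∧ Q(x,x))

∀e ∃x (Q(e,e) ∧ Q(x,x))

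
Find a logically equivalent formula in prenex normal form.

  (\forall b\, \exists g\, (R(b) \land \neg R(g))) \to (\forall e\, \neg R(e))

First replace A → B with ¬A ∨ B.
  \neg (\forall b\, \exists g\, (R(b) \land \neg R(g))) \lor (\forall e\, \neg R(e))
Push ¬ through the quantifiers and connectives to reach negation normal form:
  (\exists b\, \forall g\, (\neg R(b) \lor R(g))) \lor (\forall e\, \neg R(e))
All bound variables are already distinct, so no renaming is needed.
Extract every quantifier outward, since the variables are now distinct and don't occur free across branches:
  \exists b\, \forall g\, \forall e\, (\neg R(b) \lor R(g) \lor \neg R(e))

\exists b\, \forall g\, \forall e\, (\neg R(b) \lor R(g) \lor \neg R(e))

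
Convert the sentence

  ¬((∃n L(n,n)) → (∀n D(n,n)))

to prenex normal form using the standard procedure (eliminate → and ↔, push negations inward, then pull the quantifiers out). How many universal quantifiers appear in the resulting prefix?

0

Rewrite implications/biconditionals: A → B as ¬A ∨ B.
  ¬(¬(∃n L(n,n)) ∨ (∀n D(n,n)))
Drive negations inward (¬∀x A ≡ ∃x ¬A, ¬∃x A ≡ ∀x ¬A, De Morgan for ∧/∨):
  (∃n L(n,n)) ∧ (∃n ¬D(n,n))
Standardize variables apart so no two quantifiers bind the same name: n↦q.
  (∃n L(n,n)) ∧ (∃q ¬D(q,q))
Pull the quantifiers to the front (each side's bound variable is not free in the other side):
  ∃n ∃q (L(n,n) ∧ ¬D(q,q))
The prefix is ∃n ∃q: 0 universal, 2 existential.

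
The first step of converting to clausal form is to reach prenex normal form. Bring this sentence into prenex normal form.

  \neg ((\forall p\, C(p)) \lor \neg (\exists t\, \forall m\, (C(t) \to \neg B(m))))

Rewrite implications/biconditionals: A → B as ¬A ∨ B.
  \neg ((\forall p\, C(p)) \lor \neg (\exists t\, \forall m\, (\neg C(t) \lor \neg B(m))))
Move each ¬ inward, flipping quantifiers it crosses:
  (\exists p\, \neg C(p)) \land (\exists t\, \forall m\, (\neg C(t) \lor \neg B(m)))
Extract every quantifier outward, since the variables are now distinct and don't occur free across branches:
  \exists p\, \exists t\, \forall m\, (\neg C(p) \land (\neg C(t) \lor \neg B(m)))

\exists p\, \exists t\, \forall m\, (\neg C(p) \land (\neg C(t) \lor \neg B(m)))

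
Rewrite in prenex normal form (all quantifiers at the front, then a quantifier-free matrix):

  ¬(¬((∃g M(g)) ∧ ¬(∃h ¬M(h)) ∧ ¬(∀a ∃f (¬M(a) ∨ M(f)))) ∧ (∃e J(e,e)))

∃g ∀h ∃a ∀f ∀e (M(g) ∧ M(h) ∧ M(a) ∧ ¬M(f) ∨ ¬J(e,e))

Drive negations inward (¬∀x A ≡ ∃x ¬A, ¬∃x A ≡ ∀x ¬A, De Morgan for ∧/∨):
  (∃g M(g)) ∧ (∀h M(h)) ∧ (∃a ∀f (M(a) ∧ ¬M(f))) ∨ (∀e ¬J(e,e))
All bound variables are already distinct, so no renaming is needed.
Pull the quantifiers to the front (each side's bound variable is not free in the other side):
  ∃g ∀h ∃a ∀f ∀e (M(g) ∧ M(h) ∧ M(a) ∧ ¬M(f) ∨ ¬J(e,e))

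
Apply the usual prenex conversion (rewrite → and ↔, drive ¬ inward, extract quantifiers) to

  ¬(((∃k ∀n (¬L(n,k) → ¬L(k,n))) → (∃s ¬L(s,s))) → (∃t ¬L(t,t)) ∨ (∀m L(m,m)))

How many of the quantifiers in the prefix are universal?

First replace A → B with ¬A ∨ B.
  ¬(¬(¬(∃k ∀n (¬¬L(n,k) ∨ ¬L(k,n))) ∨ (∃s ¬L(s,s))) ∨ (∃t ¬L(t,t)) ∨ (∀m L(m,m)))
Drive negations inward (¬∀x A ≡ ∃x ¬A, ¬∃x A ≡ ∀x ¬A, De Morgan for ∧/∨):
  ((∀k ∃n (¬L(n,k) ∧ L(k,n))) ∨ (∃s ¬L(s,s))) ∧ (∀t L(t,t)) ∧ (∃m ¬L(m,m))
Finally move all quantifiers to the prefix:
  ∀k ∃n ∃s ∀t ∃m ((¬L(n,k) ∧ L(k,n) ∨ ¬L(s,s)) ∧ L(t,t) ∧ ¬L(m,m))
The prefix is ∀k ∃n ∃s ∀t ∃m: 2 universal, 3 existential.

2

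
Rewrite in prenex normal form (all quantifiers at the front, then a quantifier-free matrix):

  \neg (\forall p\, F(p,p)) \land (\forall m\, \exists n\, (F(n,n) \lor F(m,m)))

Drive negations inward (¬∀x A ≡ ∃x ¬A, ¬∃x A ≡ ∀x ¬A, De Morgan for ∧/∨):
  (\exists p\, \neg F(p,p)) \land (\forall m\, \exists n\, (F(n,n) \lor F(m,m)))
All bound variables are already distinct, so no renaming is needed.
Finally move all quantifiers to the prefix:
  \exists p\, \forall m\, \exists n\, (\neg F(p,p) \land (F(n,n) \lor F(m,m)))

\exists p\, \forall m\, \exists n\, (\neg F(p,p) \land (F(n,n) \lor F(m,m)))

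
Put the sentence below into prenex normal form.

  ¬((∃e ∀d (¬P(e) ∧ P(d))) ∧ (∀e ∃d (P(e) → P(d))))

Eliminate → and ↔ using ¬ and ∨.
  ¬((∃e ∀d (¬P(e) ∧ P(d))) ∧ (∀e ∃d (¬P(e) ∨ P(d))))
Push ¬ through the quantifiers and connectives to reach negation normal form:
  (∀e ∃d (P(e) ∨ ¬P(d))) ∨ (∃e ∀d (P(e) ∧ ¬P(d)))
Give each quantifier a distinct variable: e↦v, d↦z1.
  (∀e ∃d (P(e) ∨ ¬P(d))) ∨ (∃v ∀z1 (P(v) ∧ ¬P(z1)))
Extract every quantifier outward, since the variables are now distinct and don't occur free across branches:
  ∀e ∃d ∃v ∀z1 (P(e) ∨ ¬P(d) ∨ P(v) ∧ ¬P(z1))

∀e ∃d ∃v ∀z1 (P(e) ∨ ¬P(d) ∨ P(v) ∧ ¬P(z1))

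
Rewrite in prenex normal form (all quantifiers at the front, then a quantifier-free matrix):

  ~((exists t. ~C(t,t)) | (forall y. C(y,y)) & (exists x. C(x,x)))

forall t. exists y. forall x. (C(t,t) & (~C(y,y) | ~C(x,x)))

Push ¬ through the quantifiers and connectives to reach negation normal form:
  (forall t. C(t,t)) & ((exists y. ~C(y,y)) | (forall x. ~C(x,x)))
All bound variables are already distinct, so no renaming is needed.
Finally move all quantifiers to the prefix:
  forall t. exists y. forall x. (C(t,t) & (~C(y,y) | ~C(x,x)))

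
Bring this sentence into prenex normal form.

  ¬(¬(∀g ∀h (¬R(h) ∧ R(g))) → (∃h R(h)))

∃g ∃h ∀y1 ((R(h) ∨ ¬R(g)) ∧ ¬R(y1))

Rewrite implications/biconditionals: A → B as ¬A ∨ B.
  ¬(¬¬(∀g ∀h (¬R(h) ∧ R(g))) ∨ (∃h R(h)))
Move each ¬ inward, flipping quantifiers it crosses:
  (∃g ∃h (R(h) ∨ ¬R(g))) ∧ (∀h ¬R(h))
Give each quantifier a distinct variable: h↦y1.
  (∃g ∃h (R(h) ∨ ¬R(g))) ∧ (∀y1 ¬R(y1))
Finally move all quantifiers to the prefix:
  ∃g ∃h ∀y1 ((R(h) ∨ ¬R(g)) ∧ ¬R(y1))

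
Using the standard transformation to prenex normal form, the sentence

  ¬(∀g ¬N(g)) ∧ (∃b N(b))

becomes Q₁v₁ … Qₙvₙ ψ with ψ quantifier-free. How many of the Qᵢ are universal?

Drive negations inward (¬∀x A ≡ ∃x ¬A, ¬∃x A ≡ ∀x ¬A, De Morgan for ∧/∨):
  (∃g N(g)) ∧ (∃b N(b))
All bound variables are already distinct, so no renaming is needed.
Extract every quantifier outward, since the variables are now distinct and don't occur free across branches:
  ∃g ∃b (N(g) ∧ N(b))
The prefix is ∃g ∃b: 0 universal, 2 existential.

0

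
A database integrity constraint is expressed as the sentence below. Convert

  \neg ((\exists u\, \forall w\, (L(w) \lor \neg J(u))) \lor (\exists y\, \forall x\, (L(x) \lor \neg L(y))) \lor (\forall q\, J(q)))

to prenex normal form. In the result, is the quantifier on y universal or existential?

Move each ¬ inward, flipping quantifiers it crosses:
  (\forall u\, \exists w\, (\neg L(w) \land J(u))) \land (\forall y\, \exists x\, (\neg L(x) \land L(y))) \land (\exists q\, \neg J(q))
All bound variables are already distinct, so no renaming is needed.
Extract every quantifier outward, since the variables are now distinct and don't occur free across branches:
  \forall u\, \exists w\, \forall y\, \exists x\, \exists q\, (\neg L(w) \land J(u) \land \neg L(x) \land L(y) \land \neg J(q))
The quantifier \exists y sits under an odd number of negations, so it flips to \forall y.

universal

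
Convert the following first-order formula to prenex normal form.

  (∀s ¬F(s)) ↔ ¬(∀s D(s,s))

Eliminate → and ↔ using ¬ and ∨; A ↔ B as (¬A ∨ B) ∧ (¬B ∨ A).
  (¬(∀s ¬F(s)) ∨ ¬(∀s D(s,s))) ∧ (¬¬(∀s D(s,s)) ∨ (∀s ¬F(s)))
Move each ¬ inward, flipping quantifiers it crosses:
  ((∃s F(s)) ∨ (∃s ¬D(s,s))) ∧ ((∀s D(s,s)) ∨ (∀s ¬F(s)))
Rename bound variables to avoid capture: s↦x, s↦y1, s↦r.
  ((∃s F(s)) ∨ (∃x ¬D(x,x))) ∧ ((∀y1 D(y1,y1)) ∨ (∀r ¬F(r)))
Pull the quantifiers to the front (each side's bound variable is not free in the other side):
  ∃s ∃x ∀y1 ∀r ((F(s) ∨ ¬D(x,x)) ∧ (D(y1,y1) ∨ ¬F(r)))

∃s ∃x ∀y1 ∀r ((F(s) ∨ ¬D(x,x)) ∧ (D(y1,y1) ∨ ¬F(r)))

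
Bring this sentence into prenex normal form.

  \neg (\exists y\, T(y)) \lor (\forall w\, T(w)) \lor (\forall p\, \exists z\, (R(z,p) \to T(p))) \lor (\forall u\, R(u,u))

\forall y\, \forall w\, \forall p\, \exists z\, \forall u\, (\neg T(y) \lor T(w) \lor \neg R(z,p) \lor T(p) \lor R(u,u))

Rewrite implications/biconditionals: A → B as ¬A ∨ B.
  \neg (\exists y\, T(y)) \lor (\forall w\, T(w)) \lor (\forall p\, \exists z\, (\neg R(z,p) \lor T(p))) \lor (\forall u\, R(u,u))
Drive negations inward (¬∀x A ≡ ∃x ¬A, ¬∃x A ≡ ∀x ¬A, De Morgan for ∧/∨):
  (\forall y\, \neg T(y)) \lor (\forall w\, T(w)) \lor (\forall p\, \exists z\, (\neg R(z,p) \lor T(p))) \lor (\forall u\, R(u,u))
All bound variables are already distinct, so no renaming is needed.
Pull the quantifiers to the front (each side's bound variable is not free in the other side):
  \forall y\, \forall w\, \forall p\, \exists z\, \forall u\, (\neg T(y) \lor T(w) \lor \neg R(z,p) \lor T(p) \lor R(u,u))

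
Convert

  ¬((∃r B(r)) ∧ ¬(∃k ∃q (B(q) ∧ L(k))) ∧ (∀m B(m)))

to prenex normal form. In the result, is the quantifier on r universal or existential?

universal

Drive negations inward (¬∀x A ≡ ∃x ¬A, ¬∃x A ≡ ∀x ¬A, De Morgan for ∧/∨):
  (∀r ¬B(r)) ∨ (∃k ∃q (B(q) ∧ L(k))) ∨ (∃m ¬B(m))
All bound variables are already distinct, so no renaming is needed.
Pull the quantifiers to the front (each side's bound variable is not free in the other side):
  ∀r ∃k ∃q ∃m (¬B(r) ∨ B(q) ∧ L(k) ∨ ¬B(m))
The quantifier ∃r sits under an odd number of negations, so it flips to ∀r.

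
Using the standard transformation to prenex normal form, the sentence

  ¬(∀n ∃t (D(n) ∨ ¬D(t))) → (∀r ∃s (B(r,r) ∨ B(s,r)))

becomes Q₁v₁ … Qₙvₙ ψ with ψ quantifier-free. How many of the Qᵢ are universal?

First replace A → B with ¬A ∨ B.
  ¬¬(∀n ∃t (D(n) ∨ ¬D(t))) ∨ (∀r ∃s (B(r,r) ∨ B(s,r)))
Push ¬ through the quantifiers and connectives to reach negation normal form:
  (∀n ∃t (D(n) ∨ ¬D(t))) ∨ (∀r ∃s (B(r,r) ∨ B(s,r)))
All bound variables are already distinct, so no renaming is needed.
Pull the quantifiers to the front (each side's bound variable is not free in the other side):
  ∀n ∃t ∀r ∃s (D(n) ∨ ¬D(t) ∨ B(r,r) ∨ B(s,r))
The prefix is ∀n ∃t ∀r ∃s: 2 universal, 2 existential.

2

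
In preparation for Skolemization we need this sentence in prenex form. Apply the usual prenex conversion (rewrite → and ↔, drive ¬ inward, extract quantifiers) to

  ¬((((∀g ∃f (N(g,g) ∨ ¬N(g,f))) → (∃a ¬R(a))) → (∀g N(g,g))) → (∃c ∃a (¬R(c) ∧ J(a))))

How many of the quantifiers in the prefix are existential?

1

First replace A → B with ¬A ∨ B.
  ¬(¬(¬(¬(∀g ∃f (N(g,g) ∨ ¬N(g,f))) ∨ (∃a ¬R(a))) ∨ (∀g N(g,g))) ∨ (∃c ∃a (¬R(c) ∧ J(a))))
Push ¬ through the quantifiers and connectives to reach negation normal form:
  ((∀g ∃f (N(g,g) ∨ ¬N(g,f))) ∧ (∀a R(a)) ∨ (∀g N(g,g))) ∧ (∀c ∀a (R(c) ∨ ¬J(a)))
Standardize variables apart so no two quantifiers bind the same name: g↦w, a↦u1.
  ((∀g ∃f (N(g,g) ∨ ¬N(g,f))) ∧ (∀a R(a)) ∨ (∀w N(w,w))) ∧ (∀c ∀u1 (R(c) ∨ ¬J(u1)))
Extract every quantifier outward, since the variables are now distinct and don't occur free across branches:
  ∀g ∃f ∀a ∀w ∀c ∀u1 (((N(g,g) ∨ ¬N(g,f)) ∧ R(a) ∨ N(w,w)) ∧ (R(c) ∨ ¬J(u1)))
The prefix is ∀g ∃f ∀a ∀w ∀c ∀u1: 5 universal, 1 existential.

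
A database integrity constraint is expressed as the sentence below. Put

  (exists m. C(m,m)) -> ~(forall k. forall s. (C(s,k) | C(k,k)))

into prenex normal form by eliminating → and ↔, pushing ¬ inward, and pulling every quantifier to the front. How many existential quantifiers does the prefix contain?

2

First replace A → B with ¬A ∨ B.
  ~(exists m. C(m,m)) | ~(forall k. forall s. (C(s,k) | C(k,k)))
Drive negations inward (¬∀x A ≡ ∃x ¬A, ¬∃x A ≡ ∀x ¬A, De Morgan for ∧/∨):
  (forall m. ~C(m,m)) | (exists k. exists s. (~C(s,k) & ~C(k,k)))
All bound variables are already distinct, so no renaming is needed.
Extract every quantifier outward, since the variables are now distinct and don't occur free across branches:
  forall m. exists k. exists s. (~C(m,m) | ~C(s,k) & ~C(k,k))
The prefix is forall m exists k exists s: 1 universal, 2 existential.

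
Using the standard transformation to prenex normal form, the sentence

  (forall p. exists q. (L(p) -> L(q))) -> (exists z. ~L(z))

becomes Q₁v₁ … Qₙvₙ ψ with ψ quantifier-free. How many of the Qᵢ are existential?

First replace A → B with ¬A ∨ B.
  ~(forall p. exists q. (~L(p) | L(q))) | (exists z. ~L(z))
Push ¬ through the quantifiers and connectives to reach negation normal form:
  (exists p. forall q. (L(p) & ~L(q))) | (exists z. ~L(z))
All bound variables are already distinct, so no renaming is needed.
Finally move all quantifiers to the prefix:
  exists p. forall q. exists z. (L(p) & ~L(q) | ~L(z))
The prefix is exists p forall q exists z: 1 universal, 2 existential.

2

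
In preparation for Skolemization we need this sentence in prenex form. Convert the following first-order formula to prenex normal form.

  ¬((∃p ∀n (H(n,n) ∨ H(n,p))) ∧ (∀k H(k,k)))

∀p ∃n ∃k (¬H(n,n) ∧ ¬H(n,p) ∨ ¬H(k,k))

Drive negations inward (¬∀x A ≡ ∃x ¬A, ¬∃x A ≡ ∀x ¬A, De Morgan for ∧/∨):
  (∀p ∃n (¬H(n,n) ∧ ¬H(n,p))) ∨ (∃k ¬H(k,k))
All bound variables are already distinct, so no renaming is needed.
Extract every quantifier outward, since the variables are now distinct and don't occur free across branches:
  ∀p ∃n ∃k (¬H(n,n) ∧ ¬H(n,p) ∨ ¬H(k,k))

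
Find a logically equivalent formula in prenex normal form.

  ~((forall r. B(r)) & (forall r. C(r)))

Drive negations inward (¬∀x A ≡ ∃x ¬A, ¬∃x A ≡ ∀x ¬A, De Morgan for ∧/∨):
  (exists r. ~B(r)) | (exists r. ~C(r))
Rename bound variables to avoid capture: r↦y.
  (exists r. ~B(r)) | (exists y. ~C(y))
Extract every quantifier outward, since the variables are now distinct and don't occur free across branches:
  exists r. exists y. (~B(r) | ~C(y))

exists r. exists y. (~B(r) | ~C(y))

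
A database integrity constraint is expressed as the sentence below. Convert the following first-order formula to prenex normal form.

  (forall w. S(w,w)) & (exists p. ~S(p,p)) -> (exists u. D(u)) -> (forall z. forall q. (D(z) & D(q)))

First replace A → B with ¬A ∨ B.
  ~((forall w. S(w,w)) & (exists p. ~S(p,p))) | ~(exists u. D(u)) | (forall z. forall q. (D(z) & D(q)))
Drive negations inward (¬∀x A ≡ ∃x ¬A, ¬∃x A ≡ ∀x ¬A, De Morgan for ∧/∨):
  (exists w. ~S(w,w)) | (forall p. S(p,p)) | (forall u. ~D(u)) | (forall z. forall q. (D(z) & D(q)))
All bound variables are already distinct, so no renaming is needed.
Pull the quantifiers to the front (each side's bound variable is not free in the other side):
  exists w. forall p. forall u. forall z. forall q. (~S(w,w) | S(p,p) | ~D(u) | D(z) & D(q))

exists w. forall p. forall u. forall z. forall q. (~S(w,w) | S(p,p) | ~D(u) | D(z) & D(q))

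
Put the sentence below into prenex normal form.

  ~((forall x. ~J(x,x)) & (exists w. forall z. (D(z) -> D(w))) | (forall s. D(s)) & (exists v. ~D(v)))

exists x. forall w. exists z. exists s. forall v. ((J(x,x) | D(z) & ~D(w)) & (~D(s) | D(v)))

Rewrite implications/biconditionals: A → B as ¬A ∨ B.
  ~((forall x. ~J(x,x)) & (exists w. forall z. (~D(z) | D(w))) | (forall s. D(s)) & (exists v. ~D(v)))
Drive negations inward (¬∀x A ≡ ∃x ¬A, ¬∃x A ≡ ∀x ¬A, De Morgan for ∧/∨):
  ((exists x. J(x,x)) | (forall w. exists z. (D(z) & ~D(w)))) & ((exists s. ~D(s)) | (forall v. D(v)))
Finally move all quantifiers to the prefix:
  exists x. forall w. exists z. exists s. forall v. ((J(x,x) | D(z) & ~D(w)) & (~D(s) | D(v)))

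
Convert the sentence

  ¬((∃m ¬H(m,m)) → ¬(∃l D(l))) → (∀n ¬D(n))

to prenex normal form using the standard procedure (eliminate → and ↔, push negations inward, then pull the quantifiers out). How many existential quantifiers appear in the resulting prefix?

Rewrite implications/biconditionals: A → B as ¬A ∨ B.
  ¬¬(¬(∃m ¬H(m,m)) ∨ ¬(∃l D(l))) ∨ (∀n ¬D(n))
Drive negations inward (¬∀x A ≡ ∃x ¬A, ¬∃x A ≡ ∀x ¬A, De Morgan for ∧/∨):
  (∀m H(m,m)) ∨ (∀l ¬D(l)) ∨ (∀n ¬D(n))
Extract every quantifier outward, since the variables are now distinct and don't occur free across branches:
  ∀m ∀l ∀n (H(m,m) ∨ ¬D(l) ∨ ¬D(n))
The prefix is ∀m ∀l ∀n: 3 universal, 0 existential.

0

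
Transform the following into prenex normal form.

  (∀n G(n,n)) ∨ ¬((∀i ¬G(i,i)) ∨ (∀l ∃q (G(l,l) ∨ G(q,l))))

∀n ∃i ∃l ∀q (G(n,n) ∨ G(i,i) ∧ ¬G(l,l) ∧ ¬G(q,l))

Move each ¬ inward, flipping quantifiers it crosses:
  (∀n G(n,n)) ∨ (∃i G(i,i)) ∧ (∃l ∀q (¬G(l,l) ∧ ¬G(q,l)))
All bound variables are already distinct, so no renaming is needed.
Extract every quantifier outward, since the variables are now distinct and don't occur free across branches:
  ∀n ∃i ∃l ∀q (G(n,n) ∨ G(i,i) ∧ ¬G(l,l) ∧ ¬G(q,l))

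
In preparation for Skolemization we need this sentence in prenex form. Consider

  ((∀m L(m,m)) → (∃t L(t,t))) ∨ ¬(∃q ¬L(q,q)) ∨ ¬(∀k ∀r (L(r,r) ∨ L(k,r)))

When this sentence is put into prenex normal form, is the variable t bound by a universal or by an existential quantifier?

existential

First replace A → B with ¬A ∨ B.
  ¬(∀m L(m,m)) ∨ (∃t L(t,t)) ∨ ¬(∃q ¬L(q,q)) ∨ ¬(∀k ∀r (L(r,r) ∨ L(k,r)))
Move each ¬ inward, flipping quantifiers it crosses:
  (∃m ¬L(m,m)) ∨ (∃t L(t,t)) ∨ (∀q L(q,q)) ∨ (∃k ∃r (¬L(r,r) ∧ ¬L(k,r)))
All bound variables are already distinct, so no renaming is needed.
Extract every quantifier outward, since the variables are now distinct and don't occur free across branches:
  ∃m ∃t ∀q ∃k ∃r (¬L(m,m) ∨ L(t,t) ∨ L(q,q) ∨ ¬L(r,r) ∧ ¬L(k,r))
The quantifier ∃t sits under an even number of negations (counting the antecedent side of each →), so it remains existential.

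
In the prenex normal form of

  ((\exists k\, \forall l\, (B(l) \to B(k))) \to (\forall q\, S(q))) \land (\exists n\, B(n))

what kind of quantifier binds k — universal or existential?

universal

First replace A → B with ¬A ∨ B.
  (\neg (\exists k\, \forall l\, (\neg B(l) \lor B(k))) \lor (\forall q\, S(q))) \land (\exists n\, B(n))
Drive negations inward (¬∀x A ≡ ∃x ¬A, ¬∃x A ≡ ∀x ¬A, De Morgan for ∧/∨):
  ((\forall k\, \exists l\, (B(l) \land \neg B(k))) \lor (\forall q\, S(q))) \land (\exists n\, B(n))
All bound variables are already distinct, so no renaming is needed.
Pull the quantifiers to the front (each side's bound variable is not free in the other side):
  \forall k\, \exists l\, \forall q\, \exists n\, ((B(l) \land \neg B(k) \lor S(q)) \land B(n))
The quantifier \exists k sits under an odd number of negations (counting the antecedent side of each →), so it flips to \forall k.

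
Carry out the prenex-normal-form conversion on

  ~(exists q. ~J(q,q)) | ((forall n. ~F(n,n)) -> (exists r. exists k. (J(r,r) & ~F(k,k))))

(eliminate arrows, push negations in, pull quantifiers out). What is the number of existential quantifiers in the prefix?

Eliminate → and ↔ using ¬ and ∨.
  ~(exists q. ~J(q,q)) | ~(forall n. ~F(n,n)) | (exists r. exists k. (J(r,r) & ~F(k,k)))
Push ¬ through the quantifiers and connectives to reach negation normal form:
  (forall q. J(q,q)) | (exists n. F(n,n)) | (exists r. exists k. (J(r,r) & ~F(k,k)))
All bound variables are already distinct, so no renaming is needed.
Extract every quantifier outward, since the variables are now distinct and don't occur free across branches:
  forall q. exists n. exists r. exists k. (J(q,q) | F(n,n) | J(r,r) & ~F(k,k))
The prefix is forall q exists n exists r exists k: 1 universal, 3 existential.

3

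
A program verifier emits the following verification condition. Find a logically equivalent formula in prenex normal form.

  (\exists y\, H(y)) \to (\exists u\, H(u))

First replace A → B with ¬A ∨ B.
  \neg (\exists y\, H(y)) \lor (\exists u\, H(u))
Move each ¬ inward, flipping quantifiers it crosses:
  (\forall y\, \neg H(y)) \lor (\exists u\, H(u))
Finally move all quantifiers to the prefix:
  \forall y\, \exists u\, (\neg H(y) \lor H(u))

\forall y\, \exists u\, (\neg H(y) \lor H(u))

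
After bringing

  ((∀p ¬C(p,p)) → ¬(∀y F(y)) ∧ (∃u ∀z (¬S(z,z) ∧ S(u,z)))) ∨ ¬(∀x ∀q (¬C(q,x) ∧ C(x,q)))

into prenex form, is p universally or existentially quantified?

existential

Rewrite implications/biconditionals: A → B as ¬A ∨ B.
  ¬(∀p ¬C(p,p)) ∨ ¬(∀y F(y)) ∧ (∃u ∀z (¬S(z,z) ∧ S(u,z))) ∨ ¬(∀x ∀q (¬C(q,x) ∧ C(x,q)))
Drive negations inward (¬∀x A ≡ ∃x ¬A, ¬∃x A ≡ ∀x ¬A, De Morgan for ∧/∨):
  (∃p C(p,p)) ∨ (∃y ¬F(y)) ∧ (∃u ∀z (¬S(z,z) ∧ S(u,z))) ∨ (∃x ∃q (C(q,x) ∨ ¬C(x,q)))
All bound variables are already distinct, so no renaming is needed.
Pull the quantifiers to the front (each side's bound variable is not free in the other side):
  ∃p ∃y ∃u ∀z ∃x ∃q (C(p,p) ∨ ¬F(y) ∧ ¬S(z,z) ∧ S(u,z) ∨ C(q,x) ∨ ¬C(x,q))
The quantifier ∀p sits under an odd number of negations (counting the antecedent side of each →), so it flips to ∃p.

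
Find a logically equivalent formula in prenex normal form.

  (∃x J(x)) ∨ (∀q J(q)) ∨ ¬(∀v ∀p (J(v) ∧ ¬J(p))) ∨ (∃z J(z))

∃x ∀q ∃v ∃p ∃z (J(x) ∨ J(q) ∨ ¬J(v) ∨ J(p) ∨ J(z))

Push ¬ through the quantifiers and connectives to reach negation normal form:
  (∃x J(x)) ∨ (∀q J(q)) ∨ (∃v ∃p (¬J(v) ∨ J(p))) ∨ (∃z J(z))
All bound variables are already distinct, so no renaming is needed.
Extract every quantifier outward, since the variables are now distinct and don't occur free across branches:
  ∃x ∀q ∃v ∃p ∃z (J(x) ∨ J(q) ∨ ¬J(v) ∨ J(p) ∨ J(z))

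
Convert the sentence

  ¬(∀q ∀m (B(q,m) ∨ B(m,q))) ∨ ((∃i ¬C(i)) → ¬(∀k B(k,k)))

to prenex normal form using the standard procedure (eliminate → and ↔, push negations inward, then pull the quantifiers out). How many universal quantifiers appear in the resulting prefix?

Eliminate → and ↔ using ¬ and ∨.
  ¬(∀q ∀m (B(q,m) ∨ B(m,q))) ∨ ¬(∃i ¬C(i)) ∨ ¬(∀k B(k,k))
Move each ¬ inward, flipping quantifiers it crosses:
  (∃q ∃m (¬B(q,m) ∧ ¬B(m,q))) ∨ (∀i C(i)) ∨ (∃k ¬B(k,k))
All bound variables are already distinct, so no renaming is needed.
Pull the quantifiers to the front (each side's bound variable is not free in the other side):
  ∃q ∃m ∀i ∃k (¬B(q,m) ∧ ¬B(m,q) ∨ C(i) ∨ ¬B(k,k))
The prefix is ∃q ∃m ∀i ∃k: 1 universal, 3 existential.

1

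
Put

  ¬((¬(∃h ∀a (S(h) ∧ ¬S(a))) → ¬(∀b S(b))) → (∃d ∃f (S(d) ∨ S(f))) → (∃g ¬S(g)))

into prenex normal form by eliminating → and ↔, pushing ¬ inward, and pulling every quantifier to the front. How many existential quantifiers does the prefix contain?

Eliminate → and ↔ using ¬ and ∨.
  ¬(¬(¬¬(∃h ∀a (S(h) ∧ ¬S(a))) ∨ ¬(∀b S(b))) ∨ ¬(∃d ∃f (S(d) ∨ S(f))) ∨ (∃g ¬S(g)))
Drive negations inward (¬∀x A ≡ ∃x ¬A, ¬∃x A ≡ ∀x ¬A, De Morgan for ∧/∨):
  ((∃h ∀a (S(h) ∧ ¬S(a))) ∨ (∃b ¬S(b))) ∧ (∃d ∃f (S(d) ∨ S(f))) ∧ (∀g S(g))
Finally move all quantifiers to the prefix:
  ∃h ∀a ∃b ∃d ∃f ∀g ((S(h) ∧ ¬S(a) ∨ ¬S(b)) ∧ (S(d) ∨ S(f)) ∧ S(g))
The prefix is ∃h ∀a ∃b ∃d ∃f ∀g: 2 universal, 4 existential.

4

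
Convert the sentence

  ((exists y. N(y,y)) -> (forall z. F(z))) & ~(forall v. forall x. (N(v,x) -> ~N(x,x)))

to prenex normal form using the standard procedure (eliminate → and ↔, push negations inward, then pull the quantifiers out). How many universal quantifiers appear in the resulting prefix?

Eliminate → and ↔ using ¬ and ∨.
  (~(exists y. N(y,y)) | (forall z. F(z))) & ~(forall v. forall x. (~N(v,x) | ~N(x,x)))
Push ¬ through the quantifiers and connectives to reach negation normal form:
  ((forall y. ~N(y,y)) | (forall z. F(z))) & (exists v. exists x. (N(v,x) & N(x,x)))
All bound variables are already distinct, so no renaming is needed.
Pull the quantifiers to the front (each side's bound variable is not free in the other side):
  forall y. forall z. exists v. exists x. ((~N(y,y) | F(z)) & N(v,x) & N(x,x))
The prefix is forall y forall z exists v exists x: 2 universal, 2 existential.

2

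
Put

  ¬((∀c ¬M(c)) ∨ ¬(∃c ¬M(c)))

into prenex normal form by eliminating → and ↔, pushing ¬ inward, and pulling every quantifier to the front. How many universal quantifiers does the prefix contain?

0

Push ¬ through the quantifiers and connectives to reach negation normal form:
  (∃c M(c)) ∧ (∃c ¬M(c))
Standardize variables apart so no two quantifiers bind the same name: c↦u.
  (∃c M(c)) ∧ (∃u ¬M(u))
Pull the quantifiers to the front (each side's bound variable is not free in the other side):
  ∃c ∃u (M(c) ∧ ¬M(u))
The prefix is ∃c ∃u: 0 universal, 2 existential.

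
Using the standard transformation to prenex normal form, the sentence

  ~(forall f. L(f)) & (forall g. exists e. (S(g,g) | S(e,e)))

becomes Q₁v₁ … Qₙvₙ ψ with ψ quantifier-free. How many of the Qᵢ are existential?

2

Move each ¬ inward, flipping quantifiers it crosses:
  (exists f. ~L(f)) & (forall g. exists e. (S(g,g) | S(e,e)))
All bound variables are already distinct, so no renaming is needed.
Pull the quantifiers to the front (each side's bound variable is not free in the other side):
  exists f. forall g. exists e. (~L(f) & (S(g,g) | S(e,e)))
The prefix is exists f forall g exists e: 1 universal, 2 existential.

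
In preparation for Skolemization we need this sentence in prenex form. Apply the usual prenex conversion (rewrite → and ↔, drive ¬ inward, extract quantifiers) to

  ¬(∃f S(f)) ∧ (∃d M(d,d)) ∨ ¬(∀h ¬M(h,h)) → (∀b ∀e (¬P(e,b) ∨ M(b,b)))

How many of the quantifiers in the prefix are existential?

1

Eliminate → and ↔ using ¬ and ∨.
  ¬(¬(∃f S(f)) ∧ (∃d M(d,d)) ∨ ¬(∀h ¬M(h,h))) ∨ (∀b ∀e (¬P(e,b) ∨ M(b,b)))
Move each ¬ inward, flipping quantifiers it crosses:
  ((∃f S(f)) ∨ (∀d ¬M(d,d))) ∧ (∀h ¬M(h,h)) ∨ (∀b ∀e (¬P(e,b) ∨ M(b,b)))
Finally move all quantifiers to the prefix:
  ∃f ∀d ∀h ∀b ∀e ((S(f) ∨ ¬M(d,d)) ∧ ¬M(h,h) ∨ ¬P(e,b) ∨ M(b,b))
The prefix is ∃f ∀d ∀h ∀b ∀e: 4 universal, 1 existential.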